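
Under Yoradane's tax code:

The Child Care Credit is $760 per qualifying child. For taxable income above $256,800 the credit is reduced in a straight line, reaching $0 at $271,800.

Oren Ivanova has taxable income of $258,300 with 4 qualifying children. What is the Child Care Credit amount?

Child Care Credit: base = 4 × $760 = $3,040. $258,300 is $1,500 into a $15,000 phase-out range, leaving 13,500/15,000 of the credit: $3,040 × 13,500/15,000 = $2,736.

$2,736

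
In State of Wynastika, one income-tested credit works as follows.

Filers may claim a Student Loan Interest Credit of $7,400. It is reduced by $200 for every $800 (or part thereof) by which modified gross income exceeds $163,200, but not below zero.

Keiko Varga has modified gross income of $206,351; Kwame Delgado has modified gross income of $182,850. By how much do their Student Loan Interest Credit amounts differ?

Keiko ($206,351): Student Loan Interest Credit: income exceeds $163,200 by $43,151 → 54 increments × $200 = $10,800 ≥ base, so the credit is $0.
Kwame ($182,850): Student Loan Interest Credit: income exceeds $163,200 by $19,650, which is 25 full-or-partial $800 increments; reduction = 25 × $200 = $5,000, leaving $2,400.
Difference: |$0 − $2,400| = $2,400.

$2,400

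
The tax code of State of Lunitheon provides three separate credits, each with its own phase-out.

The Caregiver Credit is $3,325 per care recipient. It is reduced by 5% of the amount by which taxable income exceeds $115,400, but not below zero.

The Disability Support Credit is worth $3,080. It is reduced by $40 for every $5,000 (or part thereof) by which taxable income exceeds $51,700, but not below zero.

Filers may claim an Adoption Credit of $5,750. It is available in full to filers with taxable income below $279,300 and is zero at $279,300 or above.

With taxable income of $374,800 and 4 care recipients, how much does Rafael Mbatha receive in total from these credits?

Caregiver Credit: base = 4 × $3,325 = $13,300. 5% of the $259,400 excess over $115,400 is $12,970; credit = $13,300 − $12,970 = $330.
Disability Support Credit: income exceeds $51,700 by $323,100, which is 65 full-or-partial $5,000 increments; reduction = 65 × $40 = $2,600, leaving $480.
Adoption Credit: $374,800 meets or exceeds the $279,300 cutoff, so the credit is $0.
Total: $330 + $480 + $0 = $810.

$810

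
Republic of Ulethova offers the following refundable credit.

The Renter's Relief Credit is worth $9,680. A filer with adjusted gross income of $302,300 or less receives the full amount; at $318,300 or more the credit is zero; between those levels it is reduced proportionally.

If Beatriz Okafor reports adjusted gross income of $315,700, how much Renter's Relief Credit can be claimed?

Renter's Relief Credit: $315,700 is $13,400 into a $16,000 phase-out range, leaving 2,600/16,000 of the credit: $9,680 × 2,600/16,000 = $1,573.

$1,573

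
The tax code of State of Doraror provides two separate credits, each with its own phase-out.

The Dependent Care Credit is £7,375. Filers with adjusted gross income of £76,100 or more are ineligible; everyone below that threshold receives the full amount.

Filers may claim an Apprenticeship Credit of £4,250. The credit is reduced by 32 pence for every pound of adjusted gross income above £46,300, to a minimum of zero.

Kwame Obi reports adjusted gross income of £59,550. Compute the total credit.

Dependent Care Credit: £59,550 is below the £76,100 cutoff, so the full £7,375 applies.
Apprenticeship Credit: 32% of the £13,250 excess over £46,300 is £4,240; credit = £4,250 − £4,240 = £10.
Total: £7,375 + £10 = £7,385.

£7,385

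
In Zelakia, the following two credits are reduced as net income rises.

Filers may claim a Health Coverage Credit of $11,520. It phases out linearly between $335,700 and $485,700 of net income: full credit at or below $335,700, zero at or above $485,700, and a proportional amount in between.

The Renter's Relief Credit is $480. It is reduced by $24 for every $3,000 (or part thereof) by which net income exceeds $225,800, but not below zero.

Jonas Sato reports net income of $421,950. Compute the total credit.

$4,896

Health Coverage Credit: $421,950 is $86,250 into a $150,000 phase-out range, leaving 63,750/150,000 of the credit: $11,520 × 63,750/150,000 = $4,896.
Renter's Relief Credit: income exceeds $225,800 by $196,150 → 66 increments × $24 = $1,584 ≥ base, so the credit is $0.
Total: $4,896 + $0 = $4,896.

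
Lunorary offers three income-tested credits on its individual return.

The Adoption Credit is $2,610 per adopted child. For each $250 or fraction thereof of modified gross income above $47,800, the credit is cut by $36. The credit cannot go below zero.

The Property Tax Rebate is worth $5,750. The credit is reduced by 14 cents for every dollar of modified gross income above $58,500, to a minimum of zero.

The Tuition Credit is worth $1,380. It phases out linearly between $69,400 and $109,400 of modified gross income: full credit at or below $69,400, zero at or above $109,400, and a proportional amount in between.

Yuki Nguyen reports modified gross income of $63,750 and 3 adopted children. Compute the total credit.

Adoption Credit: base = 3 × $2,610 = $7,830. income exceeds $47,800 by $15,950, which is 64 full-or-partial $250 increments; reduction = 64 × $36 = $2,304, leaving $5,526.
Property Tax Rebate: 14% of the $5,250 excess over $58,500 is $735; credit = $5,750 − $735 = $5,015.
Tuition Credit: $63,750 is at or below the $69,400 threshold, so the full $1,380 applies.
Total: $5,526 + $5,015 + $1,380 = $11,921.

$11,921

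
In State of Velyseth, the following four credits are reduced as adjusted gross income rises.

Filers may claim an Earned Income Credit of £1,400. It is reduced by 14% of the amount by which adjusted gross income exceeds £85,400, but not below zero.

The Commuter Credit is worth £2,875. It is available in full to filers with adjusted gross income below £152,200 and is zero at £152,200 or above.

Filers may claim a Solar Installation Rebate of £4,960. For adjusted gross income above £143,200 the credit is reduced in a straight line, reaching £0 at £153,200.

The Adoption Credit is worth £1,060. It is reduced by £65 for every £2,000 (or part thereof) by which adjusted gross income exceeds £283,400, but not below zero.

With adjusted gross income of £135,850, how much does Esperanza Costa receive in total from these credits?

£8,895

Earned Income Credit: 14% of the £50,450 excess over £85,400 is £7,063 ≥ base, so the credit is £0.
Commuter Credit: £135,850 is below the £152,200 cutoff, so the full £2,875 applies.
Solar Installation Rebate: £135,850 is at or below the £143,200 threshold, so the full £4,960 applies.
Adoption Credit: £135,850 is at or below the £283,400 threshold, so the full £1,060 applies.
Total: £0 + £2,875 + £4,960 + £1,060 = £8,895.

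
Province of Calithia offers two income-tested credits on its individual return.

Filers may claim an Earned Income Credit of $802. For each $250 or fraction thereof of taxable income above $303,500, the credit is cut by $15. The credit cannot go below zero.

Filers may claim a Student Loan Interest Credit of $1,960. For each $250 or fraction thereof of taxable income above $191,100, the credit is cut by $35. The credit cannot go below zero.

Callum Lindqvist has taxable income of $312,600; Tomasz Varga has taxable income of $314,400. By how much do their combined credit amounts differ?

Callum ($312,600): Earned Income Credit: income exceeds $303,500 by $9,100, which is 37 full-or-partial $250 increments; reduction = 37 × $15 = $555, leaving $247. Student Loan Interest Credit: income exceeds $191,100 by $121,500 → 486 increments × $35 = $17,010 ≥ base, so the credit is $0. total $247 + $0 = $247
Tomasz ($314,400): Earned Income Credit: income exceeds $303,500 by $10,900, which is 44 full-or-partial $250 increments; reduction = 44 × $15 = $660, leaving $142. Student Loan Interest Credit: income exceeds $191,100 by $123,300 → 494 increments × $35 = $17,290 ≥ base, so the credit is $0. total $142 + $0 = $142
Difference: |$247 − $142| = $105.

$105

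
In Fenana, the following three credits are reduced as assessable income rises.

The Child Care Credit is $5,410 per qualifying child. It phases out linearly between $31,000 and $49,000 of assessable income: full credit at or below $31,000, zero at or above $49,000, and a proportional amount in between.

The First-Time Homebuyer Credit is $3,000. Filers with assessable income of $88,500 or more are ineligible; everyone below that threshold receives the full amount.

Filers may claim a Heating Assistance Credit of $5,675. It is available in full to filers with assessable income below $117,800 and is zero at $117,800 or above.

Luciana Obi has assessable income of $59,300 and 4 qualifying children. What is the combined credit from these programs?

$8,675

Child Care Credit: base = 4 × $5,410 = $21,640. $59,300 is at or above $49,000, so the credit is $0.
First-Time Homebuyer Credit: $59,300 is below the $88,500 cutoff, so the full $3,000 applies.
Heating Assistance Credit: $59,300 is below the $117,800 cutoff, so the full $5,675 applies.
Total: $0 + $3,000 + $5,675 = $8,675.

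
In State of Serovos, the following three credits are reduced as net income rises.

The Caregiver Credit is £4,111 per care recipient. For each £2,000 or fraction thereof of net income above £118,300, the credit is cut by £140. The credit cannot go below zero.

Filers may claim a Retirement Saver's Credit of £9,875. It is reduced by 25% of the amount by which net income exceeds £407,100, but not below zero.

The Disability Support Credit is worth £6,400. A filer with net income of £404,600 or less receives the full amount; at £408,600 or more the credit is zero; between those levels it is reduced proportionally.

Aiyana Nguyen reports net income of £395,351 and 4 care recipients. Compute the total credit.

£16,275

Caregiver Credit: base = 4 × £4,111 = £16,444. income exceeds £118,300 by £277,051 → 139 increments × £140 = £19,460 ≥ base, so the credit is £0.
Retirement Saver's Credit: £395,351 is at or below the £407,100 threshold, so the full £9,875 applies.
Disability Support Credit: £395,351 is at or below the £404,600 threshold, so the full £6,400 applies.
Total: £0 + £9,875 + £6,400 = £16,275.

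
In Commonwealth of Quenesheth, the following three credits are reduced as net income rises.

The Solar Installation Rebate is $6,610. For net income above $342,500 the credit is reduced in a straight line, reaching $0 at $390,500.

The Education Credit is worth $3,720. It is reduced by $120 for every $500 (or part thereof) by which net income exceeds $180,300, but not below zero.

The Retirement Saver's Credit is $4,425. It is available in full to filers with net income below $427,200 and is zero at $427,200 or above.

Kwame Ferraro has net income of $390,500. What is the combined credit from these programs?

Solar Installation Rebate: $390,500 is at or above $390,500, so the credit is $0.
Education Credit: income exceeds $180,300 by $210,200 → 421 increments × $120 = $50,520 ≥ base, so the credit is $0.
Retirement Saver's Credit: $390,500 is below the $427,200 cutoff, so the full $4,425 applies.
Total: $0 + $0 + $4,425 = $4,425.

$4,425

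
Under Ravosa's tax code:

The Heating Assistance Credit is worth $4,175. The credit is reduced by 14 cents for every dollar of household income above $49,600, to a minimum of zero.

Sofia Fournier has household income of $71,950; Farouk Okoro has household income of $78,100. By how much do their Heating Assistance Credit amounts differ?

$861

Sofia ($71,950): Heating Assistance Credit: 14% of the $22,350 excess over $49,600 is $3,129; credit = $4,175 − $3,129 = $1,046.
Farouk ($78,100): Heating Assistance Credit: 14% of the $28,500 excess over $49,600 is $3,990; credit = $4,175 − $3,990 = $185.
Difference: |$1,046 − $185| = $861.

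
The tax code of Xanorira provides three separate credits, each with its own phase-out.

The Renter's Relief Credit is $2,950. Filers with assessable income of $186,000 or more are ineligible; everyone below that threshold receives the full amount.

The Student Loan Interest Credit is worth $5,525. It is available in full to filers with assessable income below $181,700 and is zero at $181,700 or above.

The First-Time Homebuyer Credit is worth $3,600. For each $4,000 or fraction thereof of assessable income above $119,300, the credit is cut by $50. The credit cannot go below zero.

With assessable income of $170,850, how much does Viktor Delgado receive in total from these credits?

Renter's Relief Credit: $170,850 is below the $186,000 cutoff, so the full $2,950 applies.
Student Loan Interest Credit: $170,850 is below the $181,700 cutoff, so the full $5,525 applies.
First-Time Homebuyer Credit: income exceeds $119,300 by $51,550, which is 13 full-or-partial $4,000 increments; reduction = 13 × $50 = $650, leaving $2,950.
Total: $2,950 + $5,525 + $2,950 = $11,425.

$11,425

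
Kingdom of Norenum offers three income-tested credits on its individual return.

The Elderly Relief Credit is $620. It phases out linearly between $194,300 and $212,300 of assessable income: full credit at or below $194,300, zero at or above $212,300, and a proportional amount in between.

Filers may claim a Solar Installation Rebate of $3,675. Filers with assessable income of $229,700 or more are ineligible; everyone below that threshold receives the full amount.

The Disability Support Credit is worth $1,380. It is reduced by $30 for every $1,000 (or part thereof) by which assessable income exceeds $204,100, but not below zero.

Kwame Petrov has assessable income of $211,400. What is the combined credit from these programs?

Elderly Relief Credit: $211,400 is $17,100 into a $18,000 phase-out range, leaving 900/18,000 of the credit: $620 × 900/18,000 = $31.
Solar Installation Rebate: $211,400 is below the $229,700 cutoff, so the full $3,675 applies.
Disability Support Credit: income exceeds $204,100 by $7,300, which is 8 full-or-partial $1,000 increments; reduction = 8 × $30 = $240, leaving $1,140.
Total: $31 + $3,675 + $1,140 = $4,846.

$4,846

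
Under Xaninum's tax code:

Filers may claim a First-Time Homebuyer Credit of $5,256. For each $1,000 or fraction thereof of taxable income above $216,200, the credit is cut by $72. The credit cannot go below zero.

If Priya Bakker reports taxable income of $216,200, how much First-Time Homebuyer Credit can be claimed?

First-Time Homebuyer Credit: $216,200 is at or below the $216,200 threshold, so the full $5,256 applies.

$5,256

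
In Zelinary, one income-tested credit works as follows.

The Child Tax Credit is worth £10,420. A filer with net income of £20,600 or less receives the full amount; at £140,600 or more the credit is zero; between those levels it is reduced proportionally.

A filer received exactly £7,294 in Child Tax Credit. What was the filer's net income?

£7,294 is 7,294/10,420 of the full £10,420, so 3,126/10,420 of the £120,000 range has been used: income = £20,600 + £120,000 × 3,126/10,420 = £56,600.

£56,600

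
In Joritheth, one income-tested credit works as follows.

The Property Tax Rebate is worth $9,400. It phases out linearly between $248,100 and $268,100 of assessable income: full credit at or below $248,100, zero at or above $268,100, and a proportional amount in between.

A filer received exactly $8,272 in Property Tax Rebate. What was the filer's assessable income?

$250,500

$8,272 is 8,272/9,400 of the full $9,400, so 1,128/9,400 of the $20,000 range has been used: income = $248,100 + $20,000 × 1,128/9,400 = $250,500.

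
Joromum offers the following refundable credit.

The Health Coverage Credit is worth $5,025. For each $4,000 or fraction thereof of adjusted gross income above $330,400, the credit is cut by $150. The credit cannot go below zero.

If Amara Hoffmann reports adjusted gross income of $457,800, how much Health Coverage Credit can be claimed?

Health Coverage Credit: income exceeds $330,400 by $127,400, which is 32 full-or-partial $4,000 increments; reduction = 32 × $150 = $4,800, leaving $225.

$225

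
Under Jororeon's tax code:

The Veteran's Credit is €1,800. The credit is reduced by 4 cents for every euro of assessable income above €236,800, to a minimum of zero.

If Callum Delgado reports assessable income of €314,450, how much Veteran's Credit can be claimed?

€0

Veteran's Credit: 4% of the €77,650 excess over €236,800 is €3,106 ≥ base, so the credit is €0.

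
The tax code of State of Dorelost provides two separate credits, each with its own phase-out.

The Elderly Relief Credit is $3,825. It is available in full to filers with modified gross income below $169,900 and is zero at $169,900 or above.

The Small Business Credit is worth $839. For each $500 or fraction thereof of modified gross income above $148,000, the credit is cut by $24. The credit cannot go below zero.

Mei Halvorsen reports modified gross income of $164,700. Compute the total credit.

$3,848

Elderly Relief Credit: $164,700 is below the $169,900 cutoff, so the full $3,825 applies.
Small Business Credit: income exceeds $148,000 by $16,700, which is 34 full-or-partial $500 increments; reduction = 34 × $24 = $816, leaving $23.
Total: $3,825 + $23 = $3,848.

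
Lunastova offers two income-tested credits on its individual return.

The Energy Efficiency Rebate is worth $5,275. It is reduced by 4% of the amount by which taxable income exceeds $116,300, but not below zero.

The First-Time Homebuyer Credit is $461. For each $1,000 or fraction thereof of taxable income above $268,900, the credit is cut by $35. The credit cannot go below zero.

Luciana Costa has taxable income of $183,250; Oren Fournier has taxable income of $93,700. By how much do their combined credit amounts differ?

Luciana ($183,250): Energy Efficiency Rebate: 4% of the $66,950 excess over $116,300 is $2,678; credit = $5,275 − $2,678 = $2,597. First-Time Homebuyer Credit: $183,250 is at or below the $268,900 threshold, so the full $461 applies. total $2,597 + $461 = $3,058
Oren ($93,700): Energy Efficiency Rebate: $93,700 is at or below the $116,300 threshold, so the full $5,275 applies. First-Time Homebuyer Credit: $93,700 is at or below the $268,900 threshold, so the full $461 applies. total $5,275 + $461 = $5,736
Difference: |$3,058 − $5,736| = $2,678.

$2,678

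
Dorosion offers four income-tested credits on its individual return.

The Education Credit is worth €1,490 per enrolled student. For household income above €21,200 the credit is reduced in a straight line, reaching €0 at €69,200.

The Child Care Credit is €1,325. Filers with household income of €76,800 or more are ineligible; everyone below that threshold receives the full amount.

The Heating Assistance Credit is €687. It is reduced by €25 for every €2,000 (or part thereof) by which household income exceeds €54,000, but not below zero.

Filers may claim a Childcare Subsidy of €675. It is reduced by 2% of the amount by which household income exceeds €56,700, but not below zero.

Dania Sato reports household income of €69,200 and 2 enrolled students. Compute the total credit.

Education Credit: base = 2 × €1,490 = €2,980. €69,200 is at or above €69,200, so the credit is €0.
Child Care Credit: €69,200 is below the €76,800 cutoff, so the full €1,325 applies.
Heating Assistance Credit: income exceeds €54,000 by €15,200, which is 8 full-or-partial €2,000 increments; reduction = 8 × €25 = €200, leaving €487.
Childcare Subsidy: 2% of the €12,500 excess over €56,700 is €250; credit = €675 − €250 = €425.
Total: €0 + €1,325 + €487 + €425 = €2,237.

€2,237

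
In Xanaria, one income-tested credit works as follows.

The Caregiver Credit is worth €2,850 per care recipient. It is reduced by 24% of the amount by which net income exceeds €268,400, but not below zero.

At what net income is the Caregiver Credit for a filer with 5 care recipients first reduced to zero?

€327,775

Full credit = 5 × €2,850 = €14,250.
The credit falls by 24% of each euro above €268,400, so it reaches zero when the excess is €14,250 / 24% = €59,375: income = €268,400 + €59,375 = €327,775.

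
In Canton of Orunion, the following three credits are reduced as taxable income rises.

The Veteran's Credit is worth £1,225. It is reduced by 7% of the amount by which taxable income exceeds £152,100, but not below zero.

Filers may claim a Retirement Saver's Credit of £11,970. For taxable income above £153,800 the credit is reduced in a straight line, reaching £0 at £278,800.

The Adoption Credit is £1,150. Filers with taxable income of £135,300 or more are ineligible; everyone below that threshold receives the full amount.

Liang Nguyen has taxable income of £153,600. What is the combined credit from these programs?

£13,090

Veteran's Credit: 7% of the £1,500 excess over £152,100 is £105; credit = £1,225 − £105 = £1,120.
Retirement Saver's Credit: £153,600 is at or below the £153,800 threshold, so the full £11,970 applies.
Adoption Credit: £153,600 meets or exceeds the £135,300 cutoff, so the credit is £0.
Total: £1,120 + £11,970 + £0 = £13,090.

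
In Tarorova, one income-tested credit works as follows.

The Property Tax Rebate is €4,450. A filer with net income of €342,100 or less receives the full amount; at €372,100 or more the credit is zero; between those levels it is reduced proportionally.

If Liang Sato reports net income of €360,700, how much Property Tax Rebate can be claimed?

€1,691

Property Tax Rebate: €360,700 is €18,600 into a €30,000 phase-out range, leaving 11,400/30,000 of the credit: €4,450 × 11,400/30,000 = €1,691.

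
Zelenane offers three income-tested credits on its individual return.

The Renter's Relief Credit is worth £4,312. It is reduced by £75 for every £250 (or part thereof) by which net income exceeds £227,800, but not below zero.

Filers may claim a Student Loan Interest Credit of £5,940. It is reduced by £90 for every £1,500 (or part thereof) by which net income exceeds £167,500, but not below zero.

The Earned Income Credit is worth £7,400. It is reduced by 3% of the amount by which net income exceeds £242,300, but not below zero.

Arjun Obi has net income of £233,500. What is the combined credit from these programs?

Renter's Relief Credit: income exceeds £227,800 by £5,700, which is 23 full-or-partial £250 increments; reduction = 23 × £75 = £1,725, leaving £2,587.
Student Loan Interest Credit: income exceeds £167,500 by £66,000, which is 44 full-or-partial £1,500 increments; reduction = 44 × £90 = £3,960, leaving £1,980.
Earned Income Credit: £233,500 is at or below the £242,300 threshold, so the full £7,400 applies.
Total: £2,587 + £1,980 + £7,400 = £11,967.

£11,967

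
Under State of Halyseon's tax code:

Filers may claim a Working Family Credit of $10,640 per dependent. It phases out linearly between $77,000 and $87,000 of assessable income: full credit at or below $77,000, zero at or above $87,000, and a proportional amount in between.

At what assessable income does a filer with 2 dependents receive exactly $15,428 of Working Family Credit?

Full credit = 2 × $10,640 = $21,280.
$15,428 is 15,428/21,280 of the full $21,280, so 5,852/21,280 of the $10,000 range has been used: income = $77,000 + $10,000 × 5,852/21,280 = $79,750.

$79,750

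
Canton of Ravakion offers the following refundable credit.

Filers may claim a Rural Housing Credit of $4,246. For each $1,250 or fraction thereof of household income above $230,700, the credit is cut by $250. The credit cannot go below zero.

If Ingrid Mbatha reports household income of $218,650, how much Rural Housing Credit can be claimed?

$4,246

Rural Housing Credit: $218,650 is at or below the $230,700 threshold, so the full $4,246 applies.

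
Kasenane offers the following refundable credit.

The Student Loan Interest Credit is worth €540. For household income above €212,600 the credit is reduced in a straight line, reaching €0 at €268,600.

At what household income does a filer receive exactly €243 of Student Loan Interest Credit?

€243,400

€243 is 243/540 of the full €540, so 297/540 of the €56,000 range has been used: income = €212,600 + €56,000 × 297/540 = €243,400.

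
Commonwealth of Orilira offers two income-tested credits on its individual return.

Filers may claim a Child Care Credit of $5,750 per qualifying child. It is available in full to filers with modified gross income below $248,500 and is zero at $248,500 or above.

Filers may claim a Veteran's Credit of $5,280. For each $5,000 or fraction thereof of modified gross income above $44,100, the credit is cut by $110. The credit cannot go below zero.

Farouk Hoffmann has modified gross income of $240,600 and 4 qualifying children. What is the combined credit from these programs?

$23,880

Child Care Credit: base = 4 × $5,750 = $23,000. $240,600 is below the $248,500 cutoff, so the full $23,000 applies.
Veteran's Credit: income exceeds $44,100 by $196,500, which is 40 full-or-partial $5,000 increments; reduction = 40 × $110 = $4,400, leaving $880.
Total: $23,000 + $880 = $23,880.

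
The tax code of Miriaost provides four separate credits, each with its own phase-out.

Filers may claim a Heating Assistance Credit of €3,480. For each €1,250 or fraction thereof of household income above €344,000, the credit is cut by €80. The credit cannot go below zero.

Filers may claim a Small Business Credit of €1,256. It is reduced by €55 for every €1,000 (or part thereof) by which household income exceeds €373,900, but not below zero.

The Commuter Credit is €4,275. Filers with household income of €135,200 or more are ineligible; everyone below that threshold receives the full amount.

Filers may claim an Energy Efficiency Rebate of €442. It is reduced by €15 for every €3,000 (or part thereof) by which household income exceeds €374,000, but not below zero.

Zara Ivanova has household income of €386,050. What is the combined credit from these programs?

Heating Assistance Credit: income exceeds €344,000 by €42,050, which is 34 full-or-partial €1,250 increments; reduction = 34 × €80 = €2,720, leaving €760.
Small Business Credit: income exceeds €373,900 by €12,150, which is 13 full-or-partial €1,000 increments; reduction = 13 × €55 = €715, leaving €541.
Commuter Credit: €386,050 meets or exceeds the €135,200 cutoff, so the credit is €0.
Energy Efficiency Rebate: income exceeds €374,000 by €12,050, which is 5 full-or-partial €3,000 increments; reduction = 5 × €15 = €75, leaving €367.
Total: €760 + €541 + €0 + €367 = €1,668.

€1,668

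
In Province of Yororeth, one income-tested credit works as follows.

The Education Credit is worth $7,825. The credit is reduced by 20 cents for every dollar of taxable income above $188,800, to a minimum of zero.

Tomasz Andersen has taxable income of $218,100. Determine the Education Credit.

$1,965

Education Credit: 20% of the $29,300 excess over $188,800 is $5,860; credit = $7,825 − $5,860 = $1,965.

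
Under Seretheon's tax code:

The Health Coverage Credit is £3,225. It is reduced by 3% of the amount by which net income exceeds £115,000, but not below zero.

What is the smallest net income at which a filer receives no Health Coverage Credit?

£222,500

The credit falls by 3% of each pound above £115,000, so it reaches zero when the excess is £3,225 / 3% = £107,500: income = £115,000 + £107,500 = £222,500.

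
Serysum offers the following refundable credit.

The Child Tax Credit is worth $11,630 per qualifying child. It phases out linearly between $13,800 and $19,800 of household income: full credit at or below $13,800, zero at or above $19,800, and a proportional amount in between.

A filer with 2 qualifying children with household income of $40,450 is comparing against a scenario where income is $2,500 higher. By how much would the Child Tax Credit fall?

At $40,450 — base = 2 × $11,630 = $23,260. $40,450 is at or above $19,800, so the credit is $0.
At $42,950 — base = 2 × $11,630 = $23,260. $42,950 is at or above $19,800, so the credit is $0.
Lost: $0 − $0 = $0.

$0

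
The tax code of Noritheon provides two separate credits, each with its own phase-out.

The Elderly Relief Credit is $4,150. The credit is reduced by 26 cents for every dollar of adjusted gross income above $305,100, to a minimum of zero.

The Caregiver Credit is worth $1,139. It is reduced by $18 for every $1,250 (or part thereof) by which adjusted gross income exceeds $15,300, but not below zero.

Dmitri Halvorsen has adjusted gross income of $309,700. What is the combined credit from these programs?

Elderly Relief Credit: 26% of the $4,600 excess over $305,100 is $1,196; credit = $4,150 − $1,196 = $2,954.
Caregiver Credit: income exceeds $15,300 by $294,400 → 236 increments × $18 = $4,248 ≥ base, so the credit is $0.
Total: $2,954 + $0 = $2,954.

$2,954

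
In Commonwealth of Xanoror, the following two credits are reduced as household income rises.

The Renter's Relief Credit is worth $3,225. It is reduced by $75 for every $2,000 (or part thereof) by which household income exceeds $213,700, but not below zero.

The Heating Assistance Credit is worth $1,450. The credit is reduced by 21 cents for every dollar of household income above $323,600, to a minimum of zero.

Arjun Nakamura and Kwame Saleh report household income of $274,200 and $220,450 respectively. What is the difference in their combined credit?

$2,025

Arjun ($274,200): Renter's Relief Credit: income exceeds $213,700 by $60,500, which is 31 full-or-partial $2,000 increments; reduction = 31 × $75 = $2,325, leaving $900. Heating Assistance Credit: $274,200 is at or below the $323,600 threshold, so the full $1,450 applies. total $900 + $1,450 = $2,350
Kwame ($220,450): Renter's Relief Credit: income exceeds $213,700 by $6,750, which is 4 full-or-partial $2,000 increments; reduction = 4 × $75 = $300, leaving $2,925. Heating Assistance Credit: $220,450 is at or below the $323,600 threshold, so the full $1,450 applies. total $2,925 + $1,450 = $4,375
Difference: |$2,350 − $4,375| = $2,025.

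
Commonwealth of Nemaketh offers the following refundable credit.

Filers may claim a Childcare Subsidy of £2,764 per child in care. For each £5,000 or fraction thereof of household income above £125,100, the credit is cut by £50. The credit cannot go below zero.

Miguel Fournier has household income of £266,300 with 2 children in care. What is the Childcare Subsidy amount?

Childcare Subsidy: base = 2 × £2,764 = £5,528. income exceeds £125,100 by £141,200, which is 29 full-or-partial £5,000 increments; reduction = 29 × £50 = £1,450, leaving £4,078.

£4,078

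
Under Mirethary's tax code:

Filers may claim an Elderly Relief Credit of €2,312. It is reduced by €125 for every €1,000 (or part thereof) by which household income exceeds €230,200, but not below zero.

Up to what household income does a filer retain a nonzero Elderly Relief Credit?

€248,200

After 18 increments the reduction is 18 × €125 = €2,250, leaving €62; one more increment wipes it out. Increment 18 ends at excess 18 × €1,000 = €18,000, so the highest qualifying income is €230,200 + €18,000 = €248,200.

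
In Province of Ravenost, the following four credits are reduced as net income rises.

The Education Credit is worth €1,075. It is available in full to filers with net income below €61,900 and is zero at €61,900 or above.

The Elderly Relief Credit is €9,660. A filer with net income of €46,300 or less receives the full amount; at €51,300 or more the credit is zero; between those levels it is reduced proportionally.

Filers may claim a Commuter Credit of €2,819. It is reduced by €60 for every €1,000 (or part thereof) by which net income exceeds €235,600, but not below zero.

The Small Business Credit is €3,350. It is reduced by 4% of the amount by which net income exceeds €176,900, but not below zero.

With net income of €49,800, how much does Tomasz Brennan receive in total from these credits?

Education Credit: €49,800 is below the €61,900 cutoff, so the full €1,075 applies.
Elderly Relief Credit: €49,800 is €3,500 into a €5,000 phase-out range, leaving 1,500/5,000 of the credit: €9,660 × 1,500/5,000 = €2,898.
Commuter Credit: €49,800 is at or below the €235,600 threshold, so the full €2,819 applies.
Small Business Credit: €49,800 is at or below the €176,900 threshold, so the full €3,350 applies.
Total: €1,075 + €2,898 + €2,819 + €3,350 = €10,142.

€10,142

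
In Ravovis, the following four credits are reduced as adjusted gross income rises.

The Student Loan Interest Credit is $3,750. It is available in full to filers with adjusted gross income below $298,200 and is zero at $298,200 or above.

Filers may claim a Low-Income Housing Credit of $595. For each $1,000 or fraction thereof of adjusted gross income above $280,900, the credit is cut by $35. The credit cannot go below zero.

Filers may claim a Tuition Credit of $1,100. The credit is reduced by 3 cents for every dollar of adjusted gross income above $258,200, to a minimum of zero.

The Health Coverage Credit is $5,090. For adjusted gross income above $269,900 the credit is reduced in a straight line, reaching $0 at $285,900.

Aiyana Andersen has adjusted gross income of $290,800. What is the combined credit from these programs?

Student Loan Interest Credit: $290,800 is below the $298,200 cutoff, so the full $3,750 applies.
Low-Income Housing Credit: income exceeds $280,900 by $9,900, which is 10 full-or-partial $1,000 increments; reduction = 10 × $35 = $350, leaving $245.
Tuition Credit: 3% of the $32,600 excess over $258,200 is $978; credit = $1,100 − $978 = $122.
Health Coverage Credit: $290,800 is at or above $285,900, so the credit is $0.
Total: $3,750 + $245 + $122 + $0 = $4,117.

$4,117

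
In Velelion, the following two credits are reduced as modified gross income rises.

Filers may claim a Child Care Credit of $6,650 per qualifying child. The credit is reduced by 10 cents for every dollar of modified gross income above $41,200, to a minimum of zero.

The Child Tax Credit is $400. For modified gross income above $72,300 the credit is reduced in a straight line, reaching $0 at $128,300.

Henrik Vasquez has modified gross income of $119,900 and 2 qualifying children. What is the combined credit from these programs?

Child Care Credit: base = 2 × $6,650 = $13,300. 10% of the $78,700 excess over $41,200 is $7,870; credit = $13,300 − $7,870 = $5,430.
Child Tax Credit: $119,900 is $47,600 into a $56,000 phase-out range, leaving 8,400/56,000 of the credit: $400 × 8,400/56,000 = $60.
Total: $5,430 + $60 = $5,490.

$5,490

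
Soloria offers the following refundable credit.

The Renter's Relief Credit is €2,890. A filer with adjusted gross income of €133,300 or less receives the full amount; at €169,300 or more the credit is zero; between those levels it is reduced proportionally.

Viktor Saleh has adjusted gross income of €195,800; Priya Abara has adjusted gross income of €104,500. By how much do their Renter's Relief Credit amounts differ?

Viktor (€195,800): Renter's Relief Credit: €195,800 is at or above €169,300, so the credit is €0.
Priya (€104,500): Renter's Relief Credit: €104,500 is at or below the €133,300 threshold, so the full €2,890 applies.
Difference: |€0 − €2,890| = €2,890.

€2,890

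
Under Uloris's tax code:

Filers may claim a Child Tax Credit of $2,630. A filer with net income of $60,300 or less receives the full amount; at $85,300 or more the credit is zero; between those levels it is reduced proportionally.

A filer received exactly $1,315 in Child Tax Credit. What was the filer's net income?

$1,315 is 1,315/2,630 of the full $2,630, so 1,315/2,630 of the $25,000 range has been used: income = $60,300 + $25,000 × 1,315/2,630 = $72,800.

$72,800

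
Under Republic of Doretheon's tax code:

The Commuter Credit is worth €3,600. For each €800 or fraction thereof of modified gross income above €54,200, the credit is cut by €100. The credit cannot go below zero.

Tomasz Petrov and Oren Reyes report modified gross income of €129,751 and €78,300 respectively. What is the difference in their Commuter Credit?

Tomasz (€129,751): Commuter Credit: income exceeds €54,200 by €75,551 → 95 increments × €100 = €9,500 ≥ base, so the credit is €0.
Oren (€78,300): Commuter Credit: income exceeds €54,200 by €24,100, which is 31 full-or-partial €800 increments; reduction = 31 × €100 = €3,100, leaving €500.
Difference: |€0 − €500| = €500.

€500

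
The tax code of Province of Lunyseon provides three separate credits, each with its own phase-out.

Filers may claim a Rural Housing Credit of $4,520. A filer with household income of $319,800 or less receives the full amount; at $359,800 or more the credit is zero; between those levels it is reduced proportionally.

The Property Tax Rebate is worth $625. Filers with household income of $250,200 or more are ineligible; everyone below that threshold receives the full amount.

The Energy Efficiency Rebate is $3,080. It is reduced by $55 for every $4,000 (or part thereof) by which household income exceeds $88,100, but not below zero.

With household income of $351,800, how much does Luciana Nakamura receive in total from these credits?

$904

Rural Housing Credit: $351,800 is $32,000 into a $40,000 phase-out range, leaving 8,000/40,000 of the credit: $4,520 × 8,000/40,000 = $904.
Property Tax Rebate: $351,800 meets or exceeds the $250,200 cutoff, so the credit is $0.
Energy Efficiency Rebate: income exceeds $88,100 by $263,700 → 66 increments × $55 = $3,630 ≥ base, so the credit is $0.
Total: $904 + $0 + $0 = $904.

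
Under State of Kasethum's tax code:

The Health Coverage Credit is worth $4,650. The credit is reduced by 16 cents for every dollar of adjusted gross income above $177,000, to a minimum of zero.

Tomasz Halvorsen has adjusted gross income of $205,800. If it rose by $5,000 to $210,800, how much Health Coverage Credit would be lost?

At $205,800 — 16% of the $28,800 excess over $177,000 is $4,608; credit = $4,650 − $4,608 = $42.
At $210,800 — 16% of the $33,800 excess over $177,000 is $5,408 ≥ base, so the credit is $0.
Lost: $42 − $0 = $42.

$42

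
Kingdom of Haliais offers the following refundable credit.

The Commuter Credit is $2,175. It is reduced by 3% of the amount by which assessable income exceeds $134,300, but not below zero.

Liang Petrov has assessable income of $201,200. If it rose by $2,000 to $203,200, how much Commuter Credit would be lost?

At $201,200 — 3% of the $66,900 excess over $134,300 is $2,007; credit = $2,175 − $2,007 = $168.
At $203,200 — 3% of the $68,900 excess over $134,300 is $2,067; credit = $2,175 − $2,067 = $108.
Lost: $168 − $108 = $60.

$60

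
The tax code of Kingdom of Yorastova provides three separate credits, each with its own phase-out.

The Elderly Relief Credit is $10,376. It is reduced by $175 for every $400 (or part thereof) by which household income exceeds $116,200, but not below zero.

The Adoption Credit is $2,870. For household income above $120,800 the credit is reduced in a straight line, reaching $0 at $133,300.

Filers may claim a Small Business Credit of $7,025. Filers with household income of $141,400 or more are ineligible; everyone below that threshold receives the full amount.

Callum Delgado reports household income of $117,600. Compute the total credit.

Elderly Relief Credit: income exceeds $116,200 by $1,400, which is 4 full-or-partial $400 increments; reduction = 4 × $175 = $700, leaving $9,676.
Adoption Credit: $117,600 is at or below the $120,800 threshold, so the full $2,870 applies.
Small Business Credit: $117,600 is below the $141,400 cutoff, so the full $7,025 applies.
Total: $9,676 + $2,870 + $7,025 = $19,571.

$19,571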